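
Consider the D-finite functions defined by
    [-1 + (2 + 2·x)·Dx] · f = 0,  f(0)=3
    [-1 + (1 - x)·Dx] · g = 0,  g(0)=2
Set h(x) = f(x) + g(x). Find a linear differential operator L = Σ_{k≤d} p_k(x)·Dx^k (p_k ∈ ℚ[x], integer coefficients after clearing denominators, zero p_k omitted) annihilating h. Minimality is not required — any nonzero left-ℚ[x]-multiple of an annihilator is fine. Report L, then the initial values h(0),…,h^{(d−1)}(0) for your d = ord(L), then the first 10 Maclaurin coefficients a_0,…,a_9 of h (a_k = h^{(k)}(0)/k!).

f: a_k = 3, 3/2, -3/8, 3/16, -15/128, 21/256, -63/1024, 99/2048, -1287/32768, 2145/65536, …
g: a_k = 2, 2, 2, 2, 2, 2, 2, 2, 2, 2, …
f+g: L₀ = lclm(L_f,L_g), ord ≤ 1+1.
L = (5 + 3·x) + (-9 - 14·x - 9·x^2)·Dx + (2 + 6·x - 2·x^2 - 6·x^3)·Dx^2  (order 2).
h: a_k = 5, 7/2, 13/8, 35/16, 241/128, 533/256, 1985/1024, 4195/2048, 64249/32768, 133217/65536, …
ICs: h(0) = 5, h′(0) = 7/2.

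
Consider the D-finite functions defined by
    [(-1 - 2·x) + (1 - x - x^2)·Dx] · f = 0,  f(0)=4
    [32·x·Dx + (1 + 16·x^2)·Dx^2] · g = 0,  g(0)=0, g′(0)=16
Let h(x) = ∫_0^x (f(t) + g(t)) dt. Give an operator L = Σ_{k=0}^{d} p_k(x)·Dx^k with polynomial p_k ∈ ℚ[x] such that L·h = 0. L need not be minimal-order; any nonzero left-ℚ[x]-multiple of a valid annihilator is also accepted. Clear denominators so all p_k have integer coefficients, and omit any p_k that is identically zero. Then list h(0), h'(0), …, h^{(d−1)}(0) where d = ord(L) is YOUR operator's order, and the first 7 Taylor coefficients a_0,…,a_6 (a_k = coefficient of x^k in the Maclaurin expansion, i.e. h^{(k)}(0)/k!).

f: a_k = 4, 4, 8, 12, 20, 32, 52, …
g: a_k = 0, 16, 0, -256/3, 0, 4096/5, 0, …
L₀ := lclm(L_f,L_g); ord L₀ ≤ 1+2.
Integrate: L := L₀·Dx.
L = (-64 + 256·x + 3904·x^2 + 6912·x^3 + 9696·x^4 + 1536·x^6)·Dx^2 + (25 + 24·x - 542·x^2 + 780·x^3 + 6800·x^4 + 6560·x^5 + 768·x^6 + 1536·x^7)·Dx^3 + (-2 - 17·x - 62·x^2 - 202·x^3 - 445·x^4 + 1136·x^5 + 576·x^6 + 256·x^7 + 256·x^8)·Dx^4  (order 4).
h: a_k = 0, 4, 10, 8/3, -55/3, 4, 2128/15, …
ICs: h(0) = 0, h′(0) = 4, h′′(0) = 20, h′′′(0) = 16.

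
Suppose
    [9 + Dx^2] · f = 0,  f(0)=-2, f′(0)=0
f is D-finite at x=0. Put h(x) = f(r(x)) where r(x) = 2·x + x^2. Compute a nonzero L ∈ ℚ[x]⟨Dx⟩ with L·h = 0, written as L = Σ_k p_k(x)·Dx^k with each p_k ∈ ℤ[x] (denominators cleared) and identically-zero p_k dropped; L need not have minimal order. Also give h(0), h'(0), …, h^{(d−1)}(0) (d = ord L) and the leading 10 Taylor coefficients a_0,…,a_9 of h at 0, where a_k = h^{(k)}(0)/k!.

L = (36 + 108·x + 108·x^2 + 36·x^3) - Dx + (1 + x)·Dx^2  (order 2).
h: a_k = -2, 0, 36, 36, -99, -216, -162/5, 1674/5, 55431/140, -324/35, …
ICs: h(0) = -2, h′(0) = 0.

f: a_k = -2, 0, 9, 0, -27/4, 0, 81/40, 0, -729/2240, 0, …
Change of var in L_f (x↦r) gives L₀.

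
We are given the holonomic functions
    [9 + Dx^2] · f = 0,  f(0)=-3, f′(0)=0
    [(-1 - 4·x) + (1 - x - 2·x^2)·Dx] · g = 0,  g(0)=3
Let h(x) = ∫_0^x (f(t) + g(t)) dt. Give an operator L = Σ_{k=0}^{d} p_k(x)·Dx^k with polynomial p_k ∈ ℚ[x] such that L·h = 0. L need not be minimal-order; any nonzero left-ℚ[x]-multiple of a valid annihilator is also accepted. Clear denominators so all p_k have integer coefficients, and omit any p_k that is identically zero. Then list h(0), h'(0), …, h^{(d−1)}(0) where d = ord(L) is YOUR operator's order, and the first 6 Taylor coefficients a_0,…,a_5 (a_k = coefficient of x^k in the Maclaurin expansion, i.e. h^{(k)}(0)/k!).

f: a_k = -3, 0, 27/2, 0, -81/8, 0, …
g: a_k = 3, 3, 9, 15, 33, 63, …
Sum ⇒ L₀ = lclm(L_f,L_g) in ℚ(x)⟨Dx⟩.
h=∫h₀ ⇒ L = L₀·Dx.
L = (-117 - 486·x - 135·x^2 - 360·x^3 - 540·x^4 - 432·x^5)·Dx + (45 - 63·x - 81·x^2 + 153·x^3 + 18·x^4 - 324·x^5 - 216·x^6)·Dx^2 + (-13 - 54·x - 15·x^2 - 40·x^3 - 60·x^4 - 48·x^5)·Dx^3 + (5 - 7·x - 9·x^2 + 17·x^3 + 2·x^4 - 36·x^5 - 24·x^6)·Dx^4  (order 4).
h: a_k = 0, 0, 3/2, 15/2, 15/4, 183/40, …
ICs: h(0) = 0, h′(0) = 0, h′′(0) = 3, h′′′(0) = 45.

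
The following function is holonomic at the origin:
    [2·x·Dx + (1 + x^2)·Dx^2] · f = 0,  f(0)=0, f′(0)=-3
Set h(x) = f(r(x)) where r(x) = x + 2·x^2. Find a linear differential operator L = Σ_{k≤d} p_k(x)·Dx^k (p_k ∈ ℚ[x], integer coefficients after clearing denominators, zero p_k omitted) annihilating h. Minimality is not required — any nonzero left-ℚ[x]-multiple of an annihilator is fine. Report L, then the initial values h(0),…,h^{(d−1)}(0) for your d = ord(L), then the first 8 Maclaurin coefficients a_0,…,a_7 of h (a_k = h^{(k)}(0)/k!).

f: a_k = 0, -3, 0, 1, 0, -3/5, 0, 3/7, …
Change of var in L_f (x↦r) gives L₀.
L = (-4 + 2·x + 16·x^2 + 48·x^3 + 48·x^4)·Dx + (1 + 4·x + x^2 + 8·x^3 + 20·x^4 + 16·x^5)·Dx^2  (order 2).
h: a_k = 0, -3, -6, 1, 6, 57/5, 2, -165/7, …
ICs: h(0) = 0, h′(0) = -3.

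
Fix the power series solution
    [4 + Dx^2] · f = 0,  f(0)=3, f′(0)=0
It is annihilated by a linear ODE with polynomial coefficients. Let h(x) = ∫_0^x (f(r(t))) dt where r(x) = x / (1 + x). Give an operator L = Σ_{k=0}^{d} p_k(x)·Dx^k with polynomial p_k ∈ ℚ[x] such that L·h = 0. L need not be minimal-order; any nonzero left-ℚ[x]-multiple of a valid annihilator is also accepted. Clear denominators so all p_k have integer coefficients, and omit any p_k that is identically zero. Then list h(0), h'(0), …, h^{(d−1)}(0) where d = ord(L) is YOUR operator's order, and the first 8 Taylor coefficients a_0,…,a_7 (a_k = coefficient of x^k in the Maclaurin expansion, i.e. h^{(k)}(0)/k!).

L = 4·Dx + (2 + 6·x + 6·x^2 + 2·x^3)·Dx^2 + (1 + 4·x + 6·x^2 + 4·x^3 + x^4)·Dx^3  (order 3).
h: a_k = 0, 3, 0, -2, 3, -16/5, 8/3, -22/15, …
ICs: h(0) = 0, h′(0) = 3, h′′(0) = 0.

f: a_k = 3, 0, -6, 0, 2, 0, -4/15, 0, …
f∘r: x↦r, Dx↦Dx/r' in L_f ⇒ L₀.
Integrate: L := L₀·Dx.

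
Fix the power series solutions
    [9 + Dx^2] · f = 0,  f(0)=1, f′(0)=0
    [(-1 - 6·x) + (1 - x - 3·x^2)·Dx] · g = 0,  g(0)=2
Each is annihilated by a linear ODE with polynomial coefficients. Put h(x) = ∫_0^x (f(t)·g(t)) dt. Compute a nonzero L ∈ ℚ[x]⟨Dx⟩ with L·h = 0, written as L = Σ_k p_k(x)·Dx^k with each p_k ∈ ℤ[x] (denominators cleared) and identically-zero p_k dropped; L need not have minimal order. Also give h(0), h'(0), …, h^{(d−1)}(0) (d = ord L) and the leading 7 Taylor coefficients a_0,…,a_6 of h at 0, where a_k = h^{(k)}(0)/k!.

f: a_k = 1, 0, -9/2, 0, 27/8, 0, -81/80, …
g: a_k = 2, 2, 8, 14, 38, 80, 194, …
Product ⇒ symmetric product L₀, ord ≤ 2.
∫: right-multiply L₀ by Dx.
L = (-3 + 9·x + 27·x^2)·Dx + (2 + 12·x)·Dx^2 + (-1 + x + 3·x^2)·Dx^3  (order 3).
h: a_k = 0, 2, 1, -1/3, 5/4, 7/4, 95/24, …
ICs: h(0) = 0, h′(0) = 2, h′′(0) = 2.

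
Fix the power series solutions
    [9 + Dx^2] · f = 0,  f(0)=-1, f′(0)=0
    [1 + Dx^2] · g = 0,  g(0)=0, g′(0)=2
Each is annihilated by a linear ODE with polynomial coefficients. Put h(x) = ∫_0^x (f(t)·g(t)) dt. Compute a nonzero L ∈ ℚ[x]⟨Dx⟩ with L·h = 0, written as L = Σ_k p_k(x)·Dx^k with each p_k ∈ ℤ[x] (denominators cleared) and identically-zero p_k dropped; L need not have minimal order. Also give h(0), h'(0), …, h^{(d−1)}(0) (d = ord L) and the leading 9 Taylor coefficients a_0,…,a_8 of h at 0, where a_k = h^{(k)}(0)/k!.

f: a_k = -1, 0, 9/2, 0, -27/8, 0, 81/80, 0, -729/4480, …
g: a_k = 0, 2, 0, -1/3, 0, 1/60, 0, -1/2520, 0, …
f·g: L₀ = L_f ⊗_s L_g, ord ≤ 2·2.
Integrate: L := L₀·Dx.
L = 64·Dx + 20·Dx^3 + Dx^5  (order 5).
h: a_k = 0, 0, -1, 0, 7/3, 0, -62/45, 0, 127/315, …
ICs: h(0) = 0, h′(0) = 0, h′′(0) = -2, h′′′(0) = 0, h′′′′(0) = 56.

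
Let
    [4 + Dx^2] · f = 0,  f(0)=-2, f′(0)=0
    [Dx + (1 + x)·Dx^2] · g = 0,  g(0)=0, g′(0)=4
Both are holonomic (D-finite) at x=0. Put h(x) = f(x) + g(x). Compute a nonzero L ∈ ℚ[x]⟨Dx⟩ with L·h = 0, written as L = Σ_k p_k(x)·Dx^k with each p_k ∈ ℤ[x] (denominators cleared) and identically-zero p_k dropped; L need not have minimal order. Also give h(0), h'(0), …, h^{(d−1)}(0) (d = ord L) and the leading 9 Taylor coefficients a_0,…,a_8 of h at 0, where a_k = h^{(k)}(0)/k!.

f: a_k = -2, 0, 4, 0, -4/3, 0, 8/45, 0, -4/315, …
g: a_k = 0, 4, -2, 4/3, -1, 4/5, -2/3, 4/7, -1/2, …
L₀ := lclm(L_f,L_g); ord L₀ ≤ 2+2.
L = (20 + 16·x + 8·x^2)·Dx + (12 + 28·x + 24·x^2 + 8·x^3)·Dx^2 + (5 + 4·x + 2·x^2)·Dx^3 + (3 + 7·x + 6·x^2 + 2·x^3)·Dx^4  (order 4).
h: a_k = -2, 4, 2, 4/3, -7/3, 4/5, -22/45, 4/7, -323/630, …
ICs: h(0) = -2, h′(0) = 4, h′′(0) = 4, h′′′(0) = 8.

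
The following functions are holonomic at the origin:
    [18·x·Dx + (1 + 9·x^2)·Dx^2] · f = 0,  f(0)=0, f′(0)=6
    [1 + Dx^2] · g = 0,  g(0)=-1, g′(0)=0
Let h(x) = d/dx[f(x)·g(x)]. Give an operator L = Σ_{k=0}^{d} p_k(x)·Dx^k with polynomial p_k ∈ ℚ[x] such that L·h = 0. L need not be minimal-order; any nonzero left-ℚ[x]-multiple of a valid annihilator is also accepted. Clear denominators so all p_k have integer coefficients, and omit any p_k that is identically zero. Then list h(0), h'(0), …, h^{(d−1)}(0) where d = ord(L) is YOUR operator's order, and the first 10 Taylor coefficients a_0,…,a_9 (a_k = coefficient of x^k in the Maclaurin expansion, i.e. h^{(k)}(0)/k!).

f: a_k = 0, 6, 0, -18, 0, 486/5, 0, -4374/7, 0, 4374, …
g: a_k = -1, 0, 1/2, 0, -1/24, 0, 1/720, 0, -1/40320, 0, …
f·g: L₀ = L_f ⊗_s L_g, ord ≤ 2·2.
h=h₀': d/dx-closure on L₀ ⇒ L.
L = (38998 + 738774·x^2 + 15162957·x^4 + 3032640·x^6 - 78732·x^8 - 1771470·x^10 + 531441·x^12) + (20772·x + 1033884·x^3 + 7902360·x^5 + 2624400·x^7 + 1180980·x^9 + 2125764·x^11)·Dx + (39368 + 755028·x^2 + 15369750·x^4 + 3887028·x^6 + 314928·x^8 - 1417176·x^10 + 1062882·x^12)·Dx^2 + (20772·x + 1033884·x^3 + 7902360·x^5 + 2624400·x^7 + 1180980·x^9 + 2125764·x^11)·Dx^3 + (370 + 16254·x^2 + 206793·x^4 + 854388·x^6 + 393660·x^8 + 354294·x^10 + 531441·x^12)·Dx^4  (order 4).
h: a_k = -6, 0, 63, 0, -2129/4, 0, 566341/120, 0, -18912111/448, 0, …
ICs: h(0) = -6, h′(0) = 0, h′′(0) = 126, h′′′(0) = 0.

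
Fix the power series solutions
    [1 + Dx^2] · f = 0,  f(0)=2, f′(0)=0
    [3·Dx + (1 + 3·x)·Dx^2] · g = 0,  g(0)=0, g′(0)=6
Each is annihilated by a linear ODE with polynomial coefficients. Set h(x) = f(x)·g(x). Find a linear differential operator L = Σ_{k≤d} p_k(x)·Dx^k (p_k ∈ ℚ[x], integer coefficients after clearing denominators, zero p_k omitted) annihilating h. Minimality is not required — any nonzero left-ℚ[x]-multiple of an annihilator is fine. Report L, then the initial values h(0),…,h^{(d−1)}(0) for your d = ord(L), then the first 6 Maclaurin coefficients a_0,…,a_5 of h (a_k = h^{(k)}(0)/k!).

L = (-203 - 222·x - 189·x^2 + 432·x^3 + 324·x^4) + (-84 - 108·x + 648·x^2 + 648·x^3)·Dx + (-208 - 228·x - 54·x^2 + 864·x^3 + 648·x^4)·Dx^2 + (-84 - 108·x + 648·x^2 + 648·x^3)·Dx^3 + (-5 - 6·x + 135·x^2 + 432·x^3 + 324·x^4)·Dx^4  (order 4).
h: a_k = 0, 12, -18, 30, -72, 1769/10, …
ICs: h(0) = 0, h′(0) = 12, h′′(0) = -36, h′′′(0) = 180.

f: a_k = 2, 0, -1, 0, 1/12, 0, …
g: a_k = 0, 6, -9, 18, -81/2, 486/5, …
L₀ := L_f ⊗_s L_g (sym. prod.), ord ≤ 4.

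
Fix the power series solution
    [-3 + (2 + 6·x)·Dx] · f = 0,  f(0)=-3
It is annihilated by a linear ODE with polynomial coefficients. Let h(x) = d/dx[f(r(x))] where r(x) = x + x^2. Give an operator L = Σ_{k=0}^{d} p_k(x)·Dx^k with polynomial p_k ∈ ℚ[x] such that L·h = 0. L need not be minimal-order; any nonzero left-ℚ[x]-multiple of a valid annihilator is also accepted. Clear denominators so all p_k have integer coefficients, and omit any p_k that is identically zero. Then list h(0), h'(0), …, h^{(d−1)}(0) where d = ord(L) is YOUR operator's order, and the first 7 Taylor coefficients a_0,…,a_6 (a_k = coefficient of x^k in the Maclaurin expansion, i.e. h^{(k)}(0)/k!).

f: a_k = -3, -9/2, 27/8, -81/16, 1215/128, -5103/256, 45927/1024, …
L₀ from L_f via x↦r, Dx↦r'^{-1}Dx.
h₀' ⇒ L via d/dx closure of L₀.
L = 1 + (-2 - 10·x - 18·x^2 - 12·x^3)·Dx  (order 1).
h: a_k = -9/2, -9/4, 81/16, -297/32, 3645/256, -8991/512, 28917/2048, …
ICs: h(0) = -9/2.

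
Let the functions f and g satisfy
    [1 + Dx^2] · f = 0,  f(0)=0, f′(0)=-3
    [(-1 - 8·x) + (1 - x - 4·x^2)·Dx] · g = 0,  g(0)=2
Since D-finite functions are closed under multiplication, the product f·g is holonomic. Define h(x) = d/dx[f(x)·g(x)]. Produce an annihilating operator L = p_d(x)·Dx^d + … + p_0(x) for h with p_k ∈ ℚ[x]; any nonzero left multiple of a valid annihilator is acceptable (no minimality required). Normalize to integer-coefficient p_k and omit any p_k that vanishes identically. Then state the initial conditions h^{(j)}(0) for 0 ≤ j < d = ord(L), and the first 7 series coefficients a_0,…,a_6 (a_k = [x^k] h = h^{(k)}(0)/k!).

L = (159 - 2·x - 7·x^2 + 8·x^3 + 16·x^4) + (22 + 178·x + 24·x^2 + 64·x^3)·Dx + (-7 + 6·x + 25·x^2 + 8·x^3 + 16·x^4)·Dx^2  (order 2).
h: a_k = -6, -12, -87, -212, -3381/4, -22863/10, -888089/120, …
ICs: h(0) = -6, h′(0) = -12.

f: a_k = 0, -3, 0, 1/2, 0, -1/40, 0, …
g: a_k = 2, 2, 10, 18, 58, 130, 362, …
L₀ := L_f ⊗_s L_g (sym. prod.), ord ≤ 2.
Differentiate: ansatz ord ≤ ord L₀ ⇒ L.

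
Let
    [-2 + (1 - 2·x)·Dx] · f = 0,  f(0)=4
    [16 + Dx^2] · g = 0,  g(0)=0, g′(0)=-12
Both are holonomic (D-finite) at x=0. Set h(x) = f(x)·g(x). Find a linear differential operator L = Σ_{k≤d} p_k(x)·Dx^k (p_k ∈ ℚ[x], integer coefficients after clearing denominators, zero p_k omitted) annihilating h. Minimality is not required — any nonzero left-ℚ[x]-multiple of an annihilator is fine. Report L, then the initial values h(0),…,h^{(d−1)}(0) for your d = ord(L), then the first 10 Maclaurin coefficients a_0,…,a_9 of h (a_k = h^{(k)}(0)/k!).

f: a_k = 4, 8, 16, 32, 64, 128, 256, 512, 1024, 2048, …
g: a_k = 0, -12, 0, 32, 0, -128/5, 0, 1024/105, 0, -2048/945, …
h₀=f·g: eliminate ⇒ L₀, order ≤ 1·2.
L = (-16 + 32·x) + 4·Dx + (-1 + 2·x)·Dx^2  (order 2).
h: a_k = 0, -48, -96, -64, -128, -1792/5, -3584/5, -146432/105, -292864/105, -5279744/945, …
ICs: h(0) = 0, h′(0) = -48.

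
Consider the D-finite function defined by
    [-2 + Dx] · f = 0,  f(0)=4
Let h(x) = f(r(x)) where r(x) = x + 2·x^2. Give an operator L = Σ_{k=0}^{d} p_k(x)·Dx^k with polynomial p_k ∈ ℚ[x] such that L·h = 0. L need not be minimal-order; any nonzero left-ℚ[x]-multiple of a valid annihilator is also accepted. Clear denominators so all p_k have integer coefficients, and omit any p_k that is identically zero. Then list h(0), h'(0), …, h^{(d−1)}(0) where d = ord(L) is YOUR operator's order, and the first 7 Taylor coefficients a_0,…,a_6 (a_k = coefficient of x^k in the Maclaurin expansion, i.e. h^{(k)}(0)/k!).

L = (-2 - 8·x) + Dx  (order 1).
h: a_k = 4, 8, 24, 112/3, 200/3, 432/5, 5296/45, …
ICs: h(0) = 4.

f: a_k = 4, 8, 8, 16/3, 8/3, 16/15, 16/45, …
Substitute x→r, Dx→(1/r')Dx; clear ⇒ L₀.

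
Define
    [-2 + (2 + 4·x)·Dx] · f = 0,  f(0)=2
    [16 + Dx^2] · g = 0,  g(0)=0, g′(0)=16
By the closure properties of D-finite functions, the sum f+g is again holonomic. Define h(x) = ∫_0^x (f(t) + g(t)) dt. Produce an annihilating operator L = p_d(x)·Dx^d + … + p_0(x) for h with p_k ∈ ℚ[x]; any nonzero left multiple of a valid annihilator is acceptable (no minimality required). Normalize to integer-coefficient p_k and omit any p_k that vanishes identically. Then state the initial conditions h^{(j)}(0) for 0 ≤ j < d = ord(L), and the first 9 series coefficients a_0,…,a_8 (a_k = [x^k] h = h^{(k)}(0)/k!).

f: a_k = 2, 2, -1, 1, -5/4, 7/4, -21/8, 33/8, -429/64, …
g: a_k = 0, 16, 0, -128/3, 0, 512/15, 0, -4096/315, 0, …
Weyl lclm of L_f,L_g ⇒ L₀ (ord ≤ 3).
∫: right-multiply L₀ by Dx.
L = (-304 - 1024·x - 1024·x^2)·Dx + (240 + 1504·x + 3072·x^2 + 2048·x^3)·Dx^2 + (-19 - 64·x - 64·x^2)·Dx^3 + (15 + 94·x + 192·x^2 + 128·x^3)·Dx^4  (order 4).
h: a_k = 0, 2, 9, -1/3, -125/12, -1/4, 2153/360, -3/8, -22373/20160, …
ICs: h(0) = 0, h′(0) = 2, h′′(0) = 18, h′′′(0) = -2.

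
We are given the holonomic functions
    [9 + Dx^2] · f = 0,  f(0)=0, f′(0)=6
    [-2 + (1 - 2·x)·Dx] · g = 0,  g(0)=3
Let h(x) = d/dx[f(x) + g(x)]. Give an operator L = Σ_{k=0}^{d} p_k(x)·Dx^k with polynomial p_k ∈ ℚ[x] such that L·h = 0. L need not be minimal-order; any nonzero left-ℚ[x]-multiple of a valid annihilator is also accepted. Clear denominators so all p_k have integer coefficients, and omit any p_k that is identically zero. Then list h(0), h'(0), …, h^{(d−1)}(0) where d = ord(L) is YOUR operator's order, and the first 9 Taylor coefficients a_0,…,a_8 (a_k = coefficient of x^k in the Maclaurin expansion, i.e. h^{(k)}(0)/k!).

f: a_k = 0, 6, 0, -9, 0, 81/20, 0, -243/280, 0, …
g: a_k = 3, 6, 12, 24, 48, 96, 192, 384, 768, …
L₀ := lclm(L_f,L_g); ord L₀ ≤ 2+1.
h=h₀': d/dx-closure on L₀ ⇒ L.
L = (684 - 432·x + 432·x^2) + (-99 + 306·x - 324·x^2 + 216·x^3)·Dx + (76 - 48·x + 48·x^2)·Dx^2 + (-11 + 34·x - 36·x^2 + 24·x^3)·Dx^3  (order 3).
h: a_k = 12, 24, 45, 192, 2001/4, 1152, 107277/40, 6144, 30967947/2240, …
ICs: h(0) = 12, h′(0) = 24, h′′(0) = 90.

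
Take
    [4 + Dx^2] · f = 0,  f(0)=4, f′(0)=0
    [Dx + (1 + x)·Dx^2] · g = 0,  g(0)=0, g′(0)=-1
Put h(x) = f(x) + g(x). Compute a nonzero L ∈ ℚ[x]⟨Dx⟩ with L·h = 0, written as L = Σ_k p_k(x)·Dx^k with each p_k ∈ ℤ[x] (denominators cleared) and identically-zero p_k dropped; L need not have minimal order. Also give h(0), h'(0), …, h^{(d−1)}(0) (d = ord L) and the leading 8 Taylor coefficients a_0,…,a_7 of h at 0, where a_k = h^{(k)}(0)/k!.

f: a_k = 4, 0, -8, 0, 8/3, 0, -16/45, 0, …
g: a_k = 0, -1, 1/2, -1/3, 1/4, -1/5, 1/6, -1/7, …
Sum ⇒ L₀ = lclm(L_f,L_g) in ℚ(x)⟨Dx⟩.
L = (20 + 16·x + 8·x^2)·Dx + (12 + 28·x + 24·x^2 + 8·x^3)·Dx^2 + (5 + 4·x + 2·x^2)·Dx^3 + (3 + 7·x + 6·x^2 + 2·x^3)·Dx^4  (order 4).
h: a_k = 4, -1, -15/2, -1/3, 35/12, -1/5, -17/90, -1/7, …
ICs: h(0) = 4, h′(0) = -1, h′′(0) = -15, h′′′(0) = -2.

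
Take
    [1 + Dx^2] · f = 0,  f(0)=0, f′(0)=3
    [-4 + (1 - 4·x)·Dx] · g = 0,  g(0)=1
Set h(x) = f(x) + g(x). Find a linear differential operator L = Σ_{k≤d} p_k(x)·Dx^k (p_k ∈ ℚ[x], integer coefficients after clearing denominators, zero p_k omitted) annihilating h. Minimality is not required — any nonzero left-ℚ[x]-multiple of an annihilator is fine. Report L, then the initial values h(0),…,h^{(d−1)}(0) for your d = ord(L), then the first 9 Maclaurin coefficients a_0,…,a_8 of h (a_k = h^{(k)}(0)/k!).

L = (-388 + 32·x - 64·x^2) + (33 - 140·x + 48·x^2 - 64·x^3)·Dx + (-388 + 32·x - 64·x^2)·Dx^2 + (33 - 140·x + 48·x^2 - 64·x^3)·Dx^3  (order 3).
h: a_k = 1, 7, 16, 127/2, 256, 40961/40, 4096, 27525119/1680, 65536, …
ICs: h(0) = 1, h′(0) = 7, h′′(0) = 32.

f: a_k = 0, 3, 0, -1/2, 0, 1/40, 0, -1/1680, 0, …
g: a_k = 1, 4, 16, 64, 256, 1024, 4096, 16384, 65536, …
f+g: L₀ = lclm(L_f,L_g), ord ≤ 2+1.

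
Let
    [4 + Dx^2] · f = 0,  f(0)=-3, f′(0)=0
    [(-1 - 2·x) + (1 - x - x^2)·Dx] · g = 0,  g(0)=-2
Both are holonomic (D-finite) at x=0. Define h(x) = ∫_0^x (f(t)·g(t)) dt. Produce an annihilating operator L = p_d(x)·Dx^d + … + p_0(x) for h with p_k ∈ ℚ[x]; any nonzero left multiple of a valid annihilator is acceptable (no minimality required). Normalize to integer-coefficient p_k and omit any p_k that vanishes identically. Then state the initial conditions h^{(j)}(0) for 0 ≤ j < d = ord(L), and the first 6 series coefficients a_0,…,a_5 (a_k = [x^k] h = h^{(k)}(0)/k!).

L = (-2 + 4·x + 4·x^2)·Dx + (2 + 4·x)·Dx^2 + (-1 + x + x^2)·Dx^3  (order 3).
h: a_k = 0, 6, 3, 0, 3/2, 2, …
ICs: h(0) = 0, h′(0) = 6, h′′(0) = 6.

f: a_k = -3, 0, 6, 0, -2, 0, …
g: a_k = -2, -2, -4, -6, -10, -16, …
Product ⇒ symmetric product L₀, ord ≤ 2.
Integrate: L := L₀·Dx.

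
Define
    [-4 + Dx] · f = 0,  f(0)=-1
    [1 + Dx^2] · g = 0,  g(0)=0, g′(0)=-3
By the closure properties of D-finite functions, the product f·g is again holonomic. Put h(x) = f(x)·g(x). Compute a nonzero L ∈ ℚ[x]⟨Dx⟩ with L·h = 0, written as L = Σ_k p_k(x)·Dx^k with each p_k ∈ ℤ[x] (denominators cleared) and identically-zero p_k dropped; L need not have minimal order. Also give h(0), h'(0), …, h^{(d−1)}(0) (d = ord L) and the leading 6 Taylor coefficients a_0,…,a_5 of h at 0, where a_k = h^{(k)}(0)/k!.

L = 17 - 8·Dx + Dx^2  (order 2).
h: a_k = 0, 3, 12, 47/2, 30, 1121/40, …
ICs: h(0) = 0, h′(0) = 3.

f: a_k = -1, -4, -8, -32/3, -32/3, -128/15, …
g: a_k = 0, -3, 0, 1/2, 0, -1/40, …
f·g: L₀ = L_f ⊗_s L_g, ord ≤ 1·2.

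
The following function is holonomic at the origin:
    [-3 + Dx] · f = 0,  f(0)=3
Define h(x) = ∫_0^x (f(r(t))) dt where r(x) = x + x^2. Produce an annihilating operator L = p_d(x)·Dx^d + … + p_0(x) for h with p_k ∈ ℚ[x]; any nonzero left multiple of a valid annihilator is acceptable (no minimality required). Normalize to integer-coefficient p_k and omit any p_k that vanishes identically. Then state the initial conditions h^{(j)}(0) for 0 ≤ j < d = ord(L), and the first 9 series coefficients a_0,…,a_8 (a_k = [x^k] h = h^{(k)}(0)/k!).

f: a_k = 3, 9, 27/2, 27/2, 81/8, 243/40, 243/80, 729/560, 2187/4480, …
f∘r: x↦r, Dx↦Dx/r' in L_f ⇒ L₀.
h=∫h₀ ⇒ L = L₀·Dx.
L = (-3 - 6·x)·Dx + Dx^2  (order 2).
h: a_k = 0, 3, 9/2, 15/2, 81/8, 513/40, 1161/80, 8613/560, 13527/896, …
ICs: h(0) = 0, h′(0) = 3.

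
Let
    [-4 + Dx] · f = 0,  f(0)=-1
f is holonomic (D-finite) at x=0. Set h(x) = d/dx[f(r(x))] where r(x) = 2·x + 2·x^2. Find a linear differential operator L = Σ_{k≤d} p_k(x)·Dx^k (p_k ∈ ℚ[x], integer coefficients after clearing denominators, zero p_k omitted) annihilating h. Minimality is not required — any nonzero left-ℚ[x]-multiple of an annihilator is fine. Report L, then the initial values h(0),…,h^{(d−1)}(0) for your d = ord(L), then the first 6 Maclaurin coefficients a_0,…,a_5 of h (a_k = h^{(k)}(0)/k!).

L = (10 + 32·x + 32·x^2) + (-1 - 2·x)·Dx  (order 1).
h: a_k = -8, -80, -448, -5504/3, -18176/3, -255488/15, …
ICs: h(0) = -8.

f: a_k = -1, -4, -8, -32/3, -32/3, -128/15, …
L₀ from L_f via x↦r, Dx↦r'^{-1}Dx.
h₀' ⇒ L via d/dx closure of L₀.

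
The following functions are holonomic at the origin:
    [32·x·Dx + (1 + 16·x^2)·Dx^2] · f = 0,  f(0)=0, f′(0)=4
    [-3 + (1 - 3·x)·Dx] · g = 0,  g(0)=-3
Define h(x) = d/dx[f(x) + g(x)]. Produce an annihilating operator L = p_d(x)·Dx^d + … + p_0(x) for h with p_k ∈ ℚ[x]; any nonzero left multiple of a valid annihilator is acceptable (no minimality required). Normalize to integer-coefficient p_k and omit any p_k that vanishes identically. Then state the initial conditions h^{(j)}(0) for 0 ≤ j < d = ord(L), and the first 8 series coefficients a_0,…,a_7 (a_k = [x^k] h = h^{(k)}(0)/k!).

f: a_k = 0, 4, 0, -64/3, 0, 1024/5, 0, -16384/7, …
g: a_k = -3, -9, -27, -81, -243, -729, -2187, -6561, …
Weyl lclm of L_f,L_g ⇒ L₀ (ord ≤ 3).
h₀' ⇒ L via d/dx closure of L₀.
L = (96 - 1152·x - 4608·x^2) + (-43 + 96·x - 240·x^2 - 4608·x^3)·Dx + (3 + 7·x + 112·x^3 - 768·x^4)·Dx^2  (order 2).
h: a_k = -5, -54, -307, -972, -2621, -13122, -62311, -157464, …
ICs: h(0) = -5, h′(0) = -54.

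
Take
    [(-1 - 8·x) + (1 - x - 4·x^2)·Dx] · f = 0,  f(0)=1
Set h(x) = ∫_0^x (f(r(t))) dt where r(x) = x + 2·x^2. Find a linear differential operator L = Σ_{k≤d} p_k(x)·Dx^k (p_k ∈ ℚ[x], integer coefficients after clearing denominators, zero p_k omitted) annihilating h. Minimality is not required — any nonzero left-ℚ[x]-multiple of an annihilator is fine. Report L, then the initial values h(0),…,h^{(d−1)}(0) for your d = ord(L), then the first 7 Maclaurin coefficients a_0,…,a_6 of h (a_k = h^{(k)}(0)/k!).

L = (1 + 12·x + 48·x^2 + 64·x^3)·Dx + (-1 + x + 6·x^2 + 16·x^3 + 16·x^4)·Dx^2  (order 2).
h: a_k = 0, 1, 1/2, 7/3, 29/4, 103/5, 135/2, …
ICs: h(0) = 0, h′(0) = 1.

f: a_k = 1, 1, 5, 9, 29, 65, 181, …
h₀=f(r): pull back L_f along r ⇒ L₀.
h=∫₀ˣh₀: take L = L₀·Dx.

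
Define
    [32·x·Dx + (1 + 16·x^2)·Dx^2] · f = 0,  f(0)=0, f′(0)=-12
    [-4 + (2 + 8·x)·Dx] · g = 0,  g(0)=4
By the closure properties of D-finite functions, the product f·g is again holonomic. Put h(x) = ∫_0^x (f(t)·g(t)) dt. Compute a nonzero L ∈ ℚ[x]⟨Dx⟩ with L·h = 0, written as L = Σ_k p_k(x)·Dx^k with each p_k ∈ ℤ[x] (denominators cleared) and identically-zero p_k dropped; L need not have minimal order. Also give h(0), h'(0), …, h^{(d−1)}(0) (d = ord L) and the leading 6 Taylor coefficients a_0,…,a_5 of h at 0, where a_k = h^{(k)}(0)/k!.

f: a_k = 0, -12, 0, 64, 0, -3072/5, …
g: a_k = 4, 8, -8, 16, -40, 112, …
Product ⇒ symmetric product L₀, ord ≤ 2.
h=∫h₀ ⇒ L = L₀·Dx.
L = (12 - 64·x - 64·x^2)·Dx + (-4 + 16·x + 192·x^2 + 256·x^3)·Dx^2 + (1 + 8·x + 32·x^2 + 128·x^3 + 256·x^4)·Dx^3  (order 3).
h: a_k = 0, 0, -24, -32, 88, 64, …
ICs: h(0) = 0, h′(0) = 0, h′′(0) = -48.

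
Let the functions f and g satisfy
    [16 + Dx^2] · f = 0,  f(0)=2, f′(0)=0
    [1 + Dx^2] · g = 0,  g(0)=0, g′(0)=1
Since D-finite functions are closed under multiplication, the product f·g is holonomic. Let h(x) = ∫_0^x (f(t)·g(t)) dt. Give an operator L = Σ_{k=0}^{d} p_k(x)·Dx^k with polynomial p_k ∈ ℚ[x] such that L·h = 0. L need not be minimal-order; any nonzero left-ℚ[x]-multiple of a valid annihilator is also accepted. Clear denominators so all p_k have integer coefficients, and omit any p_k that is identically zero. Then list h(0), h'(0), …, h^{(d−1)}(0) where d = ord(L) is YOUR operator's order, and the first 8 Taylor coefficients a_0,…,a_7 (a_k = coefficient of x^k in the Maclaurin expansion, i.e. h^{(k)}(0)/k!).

f: a_k = 2, 0, -16, 0, 64/3, 0, -512/45, 0, …
g: a_k = 0, 1, 0, -1/6, 0, 1/120, 0, -1/5040, …
L₀ := L_f ⊗_s L_g (sym. prod.), ord ≤ 4.
Integrate: L := L₀·Dx.
L = 225·Dx + 34·Dx^3 + Dx^5  (order 5).
h: a_k = 0, 0, 1, 0, -49/12, 0, 1441/360, 0, …
ICs: h(0) = 0, h′(0) = 0, h′′(0) = 2, h′′′(0) = 0, h′′′′(0) = -98.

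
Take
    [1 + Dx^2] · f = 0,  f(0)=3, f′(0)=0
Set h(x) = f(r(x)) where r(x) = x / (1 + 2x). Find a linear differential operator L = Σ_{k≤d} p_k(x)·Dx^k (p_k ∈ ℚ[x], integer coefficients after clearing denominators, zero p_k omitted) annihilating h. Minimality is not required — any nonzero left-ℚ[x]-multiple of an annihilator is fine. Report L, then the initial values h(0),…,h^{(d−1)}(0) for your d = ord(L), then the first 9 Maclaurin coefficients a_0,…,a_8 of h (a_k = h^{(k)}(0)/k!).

f: a_k = 3, 0, -3/2, 0, 1/8, 0, -1/240, 0, 1/13440, …
L₀ from L_f via x↦r, Dx↦r'^{-1}Dx.
L = 1 + (4 + 24·x + 48·x^2 + 32·x^3)·Dx + (1 + 8·x + 24·x^2 + 32·x^3 + 16·x^4)·Dx^2  (order 2).
h: a_k = 3, 0, -3/2, 6, -143/8, 47, -27601/240, 5361/20, -8095583/13440, …
ICs: h(0) = 3, h′(0) = 0.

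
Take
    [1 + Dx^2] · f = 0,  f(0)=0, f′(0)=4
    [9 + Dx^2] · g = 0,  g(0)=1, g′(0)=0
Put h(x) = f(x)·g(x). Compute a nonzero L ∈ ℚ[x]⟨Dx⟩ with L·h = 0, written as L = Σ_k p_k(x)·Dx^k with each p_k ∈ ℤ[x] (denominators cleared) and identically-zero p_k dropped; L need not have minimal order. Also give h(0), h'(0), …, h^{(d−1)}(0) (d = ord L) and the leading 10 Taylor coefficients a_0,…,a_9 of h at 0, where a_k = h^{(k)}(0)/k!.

L = 64 + 20·Dx^2 + Dx^4  (order 4).
h: a_k = 0, 4, 0, -56/3, 0, 248/15, 0, -2032/315, 0, 584/405, …
ICs: h(0) = 0, h′(0) = 4, h′′(0) = 0, h′′′(0) = -112.

f: a_k = 0, 4, 0, -2/3, 0, 1/30, 0, -1/1260, 0, 1/90720, …
g: a_k = 1, 0, -9/2, 0, 27/8, 0, -81/80, 0, 729/4480, 0, …
h₀=f·g: eliminate ⇒ L₀, order ≤ 2·2.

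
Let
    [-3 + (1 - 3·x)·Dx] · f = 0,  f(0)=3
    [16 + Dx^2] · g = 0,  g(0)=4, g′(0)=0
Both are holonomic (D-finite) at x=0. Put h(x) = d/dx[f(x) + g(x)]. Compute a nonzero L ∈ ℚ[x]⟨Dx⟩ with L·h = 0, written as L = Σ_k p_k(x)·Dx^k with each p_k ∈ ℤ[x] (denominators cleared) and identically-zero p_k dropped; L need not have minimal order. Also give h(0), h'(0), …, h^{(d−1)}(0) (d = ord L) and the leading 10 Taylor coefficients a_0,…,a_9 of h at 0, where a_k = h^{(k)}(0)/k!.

L = (5952 - 4608·x + 6912·x^2) + (-560 + 2448·x - 3456·x^2 + 3456·x^3)·Dx + (372 - 288·x + 432·x^2)·Dx^2 + (-35 + 153·x - 216·x^2 + 216·x^3)·Dx^3  (order 3).
h: a_k = 9, -10, 243, 3428/3, 3645, 194782/15, 45927, 49617544/315, 531441, 5022084682/2835, …
ICs: h(0) = 9, h′(0) = -10, h′′(0) = 486.

f: a_k = 3, 9, 27, 81, 243, 729, 2187, 6561, 19683, 59049, …
g: a_k = 4, 0, -32, 0, 128/3, 0, -1024/45, 0, 2048/315, 0, …
L₀ := lclm(L_f,L_g); ord L₀ ≤ 1+2.
Differentiate: ansatz ord ≤ ord L₀ ⇒ L.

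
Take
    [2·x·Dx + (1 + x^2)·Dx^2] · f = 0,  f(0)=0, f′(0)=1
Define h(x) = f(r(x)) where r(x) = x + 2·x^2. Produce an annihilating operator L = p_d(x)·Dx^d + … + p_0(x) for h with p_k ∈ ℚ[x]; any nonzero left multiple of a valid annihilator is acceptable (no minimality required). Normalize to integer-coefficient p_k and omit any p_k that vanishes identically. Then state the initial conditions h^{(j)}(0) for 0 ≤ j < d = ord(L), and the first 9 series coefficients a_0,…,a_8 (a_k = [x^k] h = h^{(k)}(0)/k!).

f: a_k = 0, 1, 0, -1/3, 0, 1/5, 0, -1/7, 0, …
Substitute x→r, Dx→(1/r')Dx; clear ⇒ L₀.
L = (-4 + 2·x + 16·x^2 + 48·x^3 + 48·x^4)·Dx + (1 + 4·x + x^2 + 8·x^3 + 20·x^4 + 16·x^5)·Dx^2  (order 2).
h: a_k = 0, 1, 2, -1/3, -2, -19/5, -2/3, 55/7, 14, …
ICs: h(0) = 0, h′(0) = 1.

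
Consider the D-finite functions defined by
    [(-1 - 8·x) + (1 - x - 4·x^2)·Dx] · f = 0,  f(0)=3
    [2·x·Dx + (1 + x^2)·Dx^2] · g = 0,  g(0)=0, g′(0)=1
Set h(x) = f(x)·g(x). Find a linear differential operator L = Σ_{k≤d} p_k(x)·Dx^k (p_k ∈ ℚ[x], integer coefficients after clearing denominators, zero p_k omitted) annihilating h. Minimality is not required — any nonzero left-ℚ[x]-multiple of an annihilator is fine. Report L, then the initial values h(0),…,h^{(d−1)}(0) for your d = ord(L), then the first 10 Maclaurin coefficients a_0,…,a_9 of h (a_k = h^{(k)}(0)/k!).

f: a_k = 3, 3, 15, 27, 87, 195, 543, 1323, 3495, 8787, …
g: a_k = 0, 1, 0, -1/3, 0, 1/5, 0, -1/7, 0, 1/9, …
L₀ := L_f ⊗_s L_g (sym. prod.), ord ≤ 2.
L = (8 + 2·x + 24·x^2) + (2 + 14·x + 4·x^2 + 24·x^3)·Dx + (-1 + x + 3·x^2 + x^3 + 4·x^4)·Dx^2  (order 2).
h: a_k = 0, 3, 3, 14, 26, 413/5, 933/5, 3616/7, 44204/35, 349607/105, …
ICs: h(0) = 0, h′(0) = 3.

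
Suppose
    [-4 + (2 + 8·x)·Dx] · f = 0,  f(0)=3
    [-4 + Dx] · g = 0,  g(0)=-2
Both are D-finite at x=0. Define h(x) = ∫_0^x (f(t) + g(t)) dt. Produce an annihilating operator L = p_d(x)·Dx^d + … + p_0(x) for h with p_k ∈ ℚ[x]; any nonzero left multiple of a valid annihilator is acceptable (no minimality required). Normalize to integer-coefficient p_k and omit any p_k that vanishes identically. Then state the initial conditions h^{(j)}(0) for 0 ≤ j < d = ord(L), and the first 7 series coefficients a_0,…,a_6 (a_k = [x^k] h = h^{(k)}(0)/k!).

f: a_k = 3, 6, -6, 12, -30, 84, -252, …
g: a_k = -2, -8, -16, -64/3, -64/3, -256/15, -512/45, …
L₀ := lclm(L_f,L_g); ord L₀ ≤ 1+1.
∫: right-multiply L₀ by Dx.
L = (24 + 64·x)·Dx + (-10 - 64·x - 128·x^2)·Dx^2 + (1 + 12·x + 32·x^2)·Dx^3  (order 3).
h: a_k = 0, 1, -1, -22/3, -7/3, -154/15, 502/45, …
ICs: h(0) = 0, h′(0) = 1, h′′(0) = -2.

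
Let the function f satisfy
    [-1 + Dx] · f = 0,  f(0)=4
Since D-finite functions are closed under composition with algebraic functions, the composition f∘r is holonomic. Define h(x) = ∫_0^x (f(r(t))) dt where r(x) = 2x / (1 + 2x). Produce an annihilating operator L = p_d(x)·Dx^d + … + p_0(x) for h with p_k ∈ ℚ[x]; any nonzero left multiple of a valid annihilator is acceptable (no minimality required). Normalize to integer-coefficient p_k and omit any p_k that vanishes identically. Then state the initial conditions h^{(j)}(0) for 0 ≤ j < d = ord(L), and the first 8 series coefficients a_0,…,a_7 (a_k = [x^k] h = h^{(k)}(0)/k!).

L = -2·Dx + (1 + 4·x + 4·x^2)·Dx^2  (order 2).
h: a_k = 0, 4, 4, -8/3, 4/3, 8/15, -152/45, 2416/315, …
ICs: h(0) = 0, h′(0) = 4.

f: a_k = 4, 4, 2, 2/3, 1/6, 1/30, 1/180, 1/1260, …
L₀ from L_f via x↦r, Dx↦r'^{-1}Dx.
h=∫₀ˣh₀: take L = L₀·Dx.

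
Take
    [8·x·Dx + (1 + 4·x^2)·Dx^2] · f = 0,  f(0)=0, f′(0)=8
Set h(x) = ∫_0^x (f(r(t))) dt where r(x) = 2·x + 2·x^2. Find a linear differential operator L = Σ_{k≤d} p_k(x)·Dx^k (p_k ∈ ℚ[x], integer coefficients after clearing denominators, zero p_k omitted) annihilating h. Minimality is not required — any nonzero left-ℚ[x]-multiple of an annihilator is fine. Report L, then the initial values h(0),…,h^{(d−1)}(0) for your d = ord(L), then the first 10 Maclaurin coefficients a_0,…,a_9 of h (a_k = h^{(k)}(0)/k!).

f: a_k = 0, 8, 0, -32/3, 0, 128/5, 0, -512/7, 0, 2048/9, …
L₀ from L_f via x↦r, Dx↦r'^{-1}Dx.
h=∫h₀ ⇒ L = L₀·Dx.
L = (-2 + 32·x + 128·x^2 + 192·x^3 + 96·x^4)·Dx^2 + (1 + 2·x + 16·x^2 + 64·x^3 + 80·x^4 + 32·x^5)·Dx^3  (order 3).
h: a_k = 0, 0, 8, 16/3, -64/3, -256/5, 1408/15, 12032/21, -1024/7, -57344/9, …
ICs: h(0) = 0, h′(0) = 0, h′′(0) = 16.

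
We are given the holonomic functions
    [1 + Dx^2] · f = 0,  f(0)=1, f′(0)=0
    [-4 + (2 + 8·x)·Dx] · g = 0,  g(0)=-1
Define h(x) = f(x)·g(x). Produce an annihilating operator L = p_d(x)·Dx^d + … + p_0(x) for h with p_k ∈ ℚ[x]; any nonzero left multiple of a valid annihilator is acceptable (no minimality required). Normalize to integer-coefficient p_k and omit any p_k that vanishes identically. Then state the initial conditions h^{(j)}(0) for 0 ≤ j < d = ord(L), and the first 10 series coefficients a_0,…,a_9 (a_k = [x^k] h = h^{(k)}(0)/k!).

f: a_k = 1, 0, -1/2, 0, 1/24, 0, -1/720, 0, 1/40320, 0, …
g: a_k = -1, -2, 2, -4, 10, -28, 84, -264, 858, -2860, …
L₀ := L_f ⊗_s L_g (sym. prod.), ord ≤ 2.
L = (13 + 8·x + 16·x^2) + (-4 - 16·x)·Dx + (1 + 8·x + 16·x^2)·Dx^2  (order 2).
h: a_k = -1, -2, 5/2, -3, 215/24, -313/12, 56941/720, -90059/360, 32917807/40320, -6113321/2240, …
ICs: h(0) = -1, h′(0) = -2.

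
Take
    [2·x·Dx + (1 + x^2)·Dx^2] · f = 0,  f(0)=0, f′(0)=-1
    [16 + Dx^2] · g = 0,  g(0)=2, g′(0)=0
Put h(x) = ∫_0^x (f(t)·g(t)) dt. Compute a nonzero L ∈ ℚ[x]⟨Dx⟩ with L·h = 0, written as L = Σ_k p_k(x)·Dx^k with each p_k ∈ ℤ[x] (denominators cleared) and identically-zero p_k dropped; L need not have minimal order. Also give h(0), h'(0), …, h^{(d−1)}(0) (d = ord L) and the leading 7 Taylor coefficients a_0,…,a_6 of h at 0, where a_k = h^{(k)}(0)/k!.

L = (5440 + 19136·x^2 + 25856·x^4 + 16384·x^6 + 4096·x^8)·Dx + (1152·x + 3200·x^3 + 3072·x^5 + 1024·x^7)·Dx^2 + (612 + 2252·x^2 + 3168·x^4 + 2048·x^6 + 512·x^8)·Dx^3 + (72·x + 200·x^3 + 192·x^5 + 64·x^7)·Dx^4 + (17 + 66·x^2 + 97·x^4 + 64·x^6 + 16·x^8)·Dx^5  (order 5).
h: a_k = 0, 0, -1, 0, 25/6, 0, -203/45, …
ICs: h(0) = 0, h′(0) = 0, h′′(0) = -2, h′′′(0) = 0, h′′′′(0) = 100.

f: a_k = 0, -1, 0, 1/3, 0, -1/5, 0, …
g: a_k = 2, 0, -16, 0, 64/3, 0, -512/45, …
h₀=f·g: eliminate ⇒ L₀, order ≤ 2·2.
h=∫h₀ ⇒ L = L₀·Dx.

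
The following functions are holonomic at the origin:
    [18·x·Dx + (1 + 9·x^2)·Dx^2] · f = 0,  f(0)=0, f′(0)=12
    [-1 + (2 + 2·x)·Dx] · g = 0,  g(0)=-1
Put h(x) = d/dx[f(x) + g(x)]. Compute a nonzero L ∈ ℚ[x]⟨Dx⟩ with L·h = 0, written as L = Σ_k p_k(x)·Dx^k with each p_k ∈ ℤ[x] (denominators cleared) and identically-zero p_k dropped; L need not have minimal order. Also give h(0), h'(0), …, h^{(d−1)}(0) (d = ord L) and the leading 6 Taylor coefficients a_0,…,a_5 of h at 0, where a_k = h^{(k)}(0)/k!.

L = (-36 - 90·x + 972·x^2 + 486·x^3) + (-75 - 144·x + 1818·x^2 + 3888·x^3 + 1701·x^4)·Dx + (-2 + 70·x + 108·x^2 + 684·x^3 + 1134·x^4 + 486·x^5)·Dx^2  (order 2).
h: a_k = 23/2, 1/4, -1731/16, 5/32, 248797/256, 63/512, …
ICs: h(0) = 23/2, h′(0) = 1/4.

f: a_k = 0, 12, 0, -36, 0, 972/5, …
g: a_k = -1, -1/2, 1/8, -1/16, 5/128, -7/256, …
L₀ := lclm(L_f,L_g); ord L₀ ≤ 2+1.
h₀' ⇒ L via d/dx closure of L₀.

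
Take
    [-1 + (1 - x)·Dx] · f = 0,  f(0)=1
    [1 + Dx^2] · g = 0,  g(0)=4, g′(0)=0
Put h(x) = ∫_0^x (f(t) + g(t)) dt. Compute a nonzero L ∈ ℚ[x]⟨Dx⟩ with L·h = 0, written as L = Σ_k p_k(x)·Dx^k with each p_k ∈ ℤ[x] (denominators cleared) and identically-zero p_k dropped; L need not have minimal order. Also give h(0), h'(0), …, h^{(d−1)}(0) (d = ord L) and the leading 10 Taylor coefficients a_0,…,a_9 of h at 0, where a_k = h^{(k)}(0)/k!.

L = (7 - 2·x + x^2)·Dx + (-3 + 5·x - 3·x^2 + x^3)·Dx^2 + (7 - 2·x + x^2)·Dx^3 + (-3 + 5·x - 3·x^2 + x^3)·Dx^4  (order 4).
h: a_k = 0, 5, 1/2, -1/3, 1/4, 7/30, 1/6, 179/1260, 1/8, 10081/90720, …
ICs: h(0) = 0, h′(0) = 5, h′′(0) = 1, h′′′(0) = -2.

f: a_k = 1, 1, 1, 1, 1, 1, 1, 1, 1, 1, …
g: a_k = 4, 0, -2, 0, 1/6, 0, -1/180, 0, 1/10080, 0, …
Weyl lclm of L_f,L_g ⇒ L₀ (ord ≤ 3).
Integrate: L := L₀·Dx.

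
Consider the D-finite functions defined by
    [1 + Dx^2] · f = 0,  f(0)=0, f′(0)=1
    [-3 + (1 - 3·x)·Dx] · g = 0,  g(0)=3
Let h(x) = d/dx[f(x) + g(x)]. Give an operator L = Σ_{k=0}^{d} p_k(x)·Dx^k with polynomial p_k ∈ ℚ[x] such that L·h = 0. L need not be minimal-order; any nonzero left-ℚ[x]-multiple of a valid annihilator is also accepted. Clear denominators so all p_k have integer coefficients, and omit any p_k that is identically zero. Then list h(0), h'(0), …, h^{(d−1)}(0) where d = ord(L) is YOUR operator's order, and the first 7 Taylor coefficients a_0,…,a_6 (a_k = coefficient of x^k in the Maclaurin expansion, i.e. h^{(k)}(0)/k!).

f: a_k = 0, 1, 0, -1/6, 0, 1/120, 0, …
g: a_k = 3, 9, 27, 81, 243, 729, 2187, …
f+g: L₀ = lclm(L_f,L_g), ord ≤ 2+1.
h=h₀': d/dx-closure on L₀ ⇒ L.
L = (654 - 36·x + 54·x^2) + (-55 + 171·x - 27·x^2 + 27·x^3)·Dx + (654 - 36·x + 54·x^2)·Dx^2 + (-55 + 171·x - 27·x^2 + 27·x^3)·Dx^3  (order 3).
h: a_k = 10, 54, 485/2, 972, 87481/24, 13122, 33067439/720, …
ICs: h(0) = 10, h′(0) = 54, h′′(0) = 485.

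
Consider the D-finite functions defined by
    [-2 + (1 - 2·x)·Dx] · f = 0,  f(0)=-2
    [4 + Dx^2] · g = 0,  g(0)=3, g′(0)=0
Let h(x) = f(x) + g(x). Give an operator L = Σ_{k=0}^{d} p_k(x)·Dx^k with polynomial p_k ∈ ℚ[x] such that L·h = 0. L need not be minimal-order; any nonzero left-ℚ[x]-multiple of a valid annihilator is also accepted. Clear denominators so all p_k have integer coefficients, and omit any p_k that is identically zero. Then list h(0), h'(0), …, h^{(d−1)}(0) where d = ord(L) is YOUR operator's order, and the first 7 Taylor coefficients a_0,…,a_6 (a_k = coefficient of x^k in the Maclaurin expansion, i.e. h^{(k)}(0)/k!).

f: a_k = -2, -4, -8, -16, -32, -64, -128, …
g: a_k = 3, 0, -6, 0, 2, 0, -4/15, …
L₀ := lclm(L_f,L_g); ord L₀ ≤ 1+2.
L = (56 - 32·x + 32·x^2) + (-12 + 40·x - 48·x^2 + 32·x^3)·Dx + (14 - 8·x + 8·x^2)·Dx^2 + (-3 + 10·x - 12·x^2 + 8·x^3)·Dx^3  (order 3).
h: a_k = 1, -4, -14, -16, -30, -64, -1924/15, …
ICs: h(0) = 1, h′(0) = -4, h′′(0) = -28.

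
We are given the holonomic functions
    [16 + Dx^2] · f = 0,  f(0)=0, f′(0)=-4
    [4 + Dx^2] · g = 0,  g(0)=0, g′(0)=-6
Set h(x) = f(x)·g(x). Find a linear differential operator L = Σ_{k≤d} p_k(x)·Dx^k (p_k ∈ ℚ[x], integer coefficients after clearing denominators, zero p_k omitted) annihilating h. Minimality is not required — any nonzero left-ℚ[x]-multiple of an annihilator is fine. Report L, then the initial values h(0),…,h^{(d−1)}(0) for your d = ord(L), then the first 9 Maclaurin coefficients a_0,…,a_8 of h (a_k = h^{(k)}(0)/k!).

L = 144 + 40·Dx^2 + Dx^4  (order 4).
h: a_k = 0, 0, 24, 0, -80, 0, 1456/15, 0, -1312/21, …
ICs: h(0) = 0, h′(0) = 0, h′′(0) = 48, h′′′(0) = 0.

f: a_k = 0, -4, 0, 32/3, 0, -128/15, 0, 1024/315, 0, …
g: a_k = 0, -6, 0, 4, 0, -4/5, 0, 8/105, 0, …
h₀=f·g: eliminate ⇒ L₀, order ≤ 2·2.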